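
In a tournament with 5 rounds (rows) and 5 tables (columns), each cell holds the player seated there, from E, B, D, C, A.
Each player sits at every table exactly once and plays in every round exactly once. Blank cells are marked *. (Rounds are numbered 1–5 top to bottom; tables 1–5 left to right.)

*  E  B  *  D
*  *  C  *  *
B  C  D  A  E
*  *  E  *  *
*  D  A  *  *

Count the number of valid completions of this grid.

3

Round 1, table 1: eliminating its round and table leaves {C, A}.
Round 1, table 4: eliminating its round and table leaves {C}.
Round 2, table 1: eliminating its round and table leaves {E, D, A}.
Round 2, table 2: eliminating its round and table leaves {B, A}.
Round 2, table 4: eliminating its round and table leaves {E, B, D}.
Round 2, table 5: eliminating its round and table leaves {B, A}.
Round 4, table 1: eliminating its round and table leaves {D, C, A}.
Round 4, table 2: eliminating its round and table leaves {B, A}.
Round 4, table 4: eliminating its round and table leaves {B, D, C}.
Round 4, table 5: eliminating its round and table leaves {B, C, A}.
Round 5, table 1: eliminating its round and table leaves {E, C}.
Round 5, table 4: eliminating its round and table leaves {E, B, C}.
Round 5, table 5: eliminating its round and table leaves {B, C}.
Enumerating the assignments across these blanks that avoid any round or table repeat gives 3 completions.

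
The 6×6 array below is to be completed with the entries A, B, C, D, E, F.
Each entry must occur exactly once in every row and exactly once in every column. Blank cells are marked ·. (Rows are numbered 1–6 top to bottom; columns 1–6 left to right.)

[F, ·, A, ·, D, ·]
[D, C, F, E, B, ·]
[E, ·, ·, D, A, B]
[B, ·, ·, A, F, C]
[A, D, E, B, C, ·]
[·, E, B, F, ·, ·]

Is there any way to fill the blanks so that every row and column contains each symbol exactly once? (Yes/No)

Row 4, column 2: row 4 together with column 2 already contain {A, B, C, D, E, F} — every symbol — so nothing can go there. The grid has no valid completion.

No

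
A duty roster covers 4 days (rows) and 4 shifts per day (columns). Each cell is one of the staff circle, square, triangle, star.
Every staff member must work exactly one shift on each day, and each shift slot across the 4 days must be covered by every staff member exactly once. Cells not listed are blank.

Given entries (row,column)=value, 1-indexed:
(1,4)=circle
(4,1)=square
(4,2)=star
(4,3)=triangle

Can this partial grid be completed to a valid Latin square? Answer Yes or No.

Day 4, shift 4: day 4 together with shift 4 already contain {circle, square, triangle, star} — every symbol — so nothing can go there. The grid has no valid completion.

No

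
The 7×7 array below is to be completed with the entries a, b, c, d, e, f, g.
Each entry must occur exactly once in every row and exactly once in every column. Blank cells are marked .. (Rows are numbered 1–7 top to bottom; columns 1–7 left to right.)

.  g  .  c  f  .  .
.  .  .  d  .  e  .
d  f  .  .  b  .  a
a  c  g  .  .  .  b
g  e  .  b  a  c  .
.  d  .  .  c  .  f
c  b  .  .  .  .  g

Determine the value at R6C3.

a

Row 2, column 2: row 2 has {d, e} and column 2 has {b, c, d, e, f, g}, leaving only a.
Row 2, column 5: row 2 has {a, d, e} and column 5 has {a, b, c, f}, leaving only g.
Row 2, column 7: row 2 has {a, d, e, g} and column 7 has {a, b, f, g}, leaving only c.
Row 3, column 6: row 3 has {a, b, d, f} and column 6 has {c, e}, leaving only g.
Row 3, column 4: row 3 has {a, b, d, f, g} and column 4 has {b, c, d}, leaving only e.
Row 3, column 3: row 3 has {a, b, d, e, f, g} and column 3 has {g}, leaving only c.
Row 4, column 4: row 4 has {a, b, c, g} and column 4 has {b, c, d, e}, leaving only f.
Row 4, column 6: row 4 has {a, b, c, f, g} and column 6 has {c, e, g}, leaving only d.
Row 4, column 5: row 4 has {a, b, c, d, f, g} and column 5 has {a, b, c, f, g}, leaving only e.
Row 5, column 7: row 5 has {a, b, c, e, g} and column 7 has {a, b, c, f, g}, leaving only d.
Row 1, column 7: row 1 has {c, f, g} and column 7 has {a, b, c, d, f, g}, leaving only e.
Row 1, column 1: row 1 has {c, e, f, g} and column 1 has {a, c, d, g}, leaving only b.
Row 1, column 6: row 1 has {b, c, e, f, g} and column 6 has {c, d, e, g}, leaving only a.
Row 1, column 3: row 1 has {a, b, c, e, f, g} and column 3 has {c, g}, leaving only d.
Row 2, column 1: row 2 has {a, c, d, e, g} and column 1 has {a, b, c, d, g}, leaving only f.
Row 2, column 3: row 2 has {a, c, d, e, f, g} and column 3 has {c, d, g}, leaving only b.
Row 5, column 3: row 5 has {a, b, c, d, e, g} and column 3 has {b, c, d, g}, leaving only f.
Row 6, column 1: row 6 has {c, d, f} and column 1 has {a, b, c, d, f, g}, leaving only e.
Row 6 already has {c, d, e, f} and column 3 already has {b, c, d, f, g}, so row 6, column 3 must be a.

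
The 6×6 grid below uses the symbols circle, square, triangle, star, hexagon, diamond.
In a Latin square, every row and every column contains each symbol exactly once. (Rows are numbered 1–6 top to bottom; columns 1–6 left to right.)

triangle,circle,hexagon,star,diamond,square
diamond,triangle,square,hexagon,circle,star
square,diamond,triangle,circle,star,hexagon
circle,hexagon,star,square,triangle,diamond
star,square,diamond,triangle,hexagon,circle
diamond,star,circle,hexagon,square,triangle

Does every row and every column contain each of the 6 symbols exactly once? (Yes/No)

Every row is a permutation, but column 4 contains hexagon twice (at rows 2 and 6).

No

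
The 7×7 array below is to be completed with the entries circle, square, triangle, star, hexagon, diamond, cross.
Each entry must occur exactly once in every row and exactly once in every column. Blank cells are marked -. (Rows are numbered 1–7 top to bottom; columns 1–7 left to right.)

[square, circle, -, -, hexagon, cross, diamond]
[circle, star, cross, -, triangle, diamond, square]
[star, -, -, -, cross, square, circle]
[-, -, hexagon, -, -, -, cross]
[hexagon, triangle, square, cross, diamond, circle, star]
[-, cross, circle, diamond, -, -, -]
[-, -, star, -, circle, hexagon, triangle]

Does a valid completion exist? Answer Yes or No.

Yes

No row or column among the givens repeats a symbol, and propagating forced cells runs into no contradiction.
One valid completion exists (for instance, square circle triangle star hexagon cross diamond / circle star cross hexagon triangle diamond square / star hexagon diamond triangle cross square circle / diamond square hexagon circle star triangle cross / hexagon triangle square cross diamond circle star / triangle cross circle diamond square star hexagon / cross diamond star square circle hexagon triangle).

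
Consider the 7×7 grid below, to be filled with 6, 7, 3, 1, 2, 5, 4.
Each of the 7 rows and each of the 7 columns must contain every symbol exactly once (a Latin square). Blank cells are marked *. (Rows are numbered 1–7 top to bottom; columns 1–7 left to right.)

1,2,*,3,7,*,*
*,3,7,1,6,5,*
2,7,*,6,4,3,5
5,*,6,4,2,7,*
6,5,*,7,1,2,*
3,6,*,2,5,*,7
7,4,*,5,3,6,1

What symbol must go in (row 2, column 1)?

4

Row 2 already has {6, 7, 3, 1, 5} and column 1 already has {6, 7, 3, 1, 2, 5}, so row 2, column 1 must be 4.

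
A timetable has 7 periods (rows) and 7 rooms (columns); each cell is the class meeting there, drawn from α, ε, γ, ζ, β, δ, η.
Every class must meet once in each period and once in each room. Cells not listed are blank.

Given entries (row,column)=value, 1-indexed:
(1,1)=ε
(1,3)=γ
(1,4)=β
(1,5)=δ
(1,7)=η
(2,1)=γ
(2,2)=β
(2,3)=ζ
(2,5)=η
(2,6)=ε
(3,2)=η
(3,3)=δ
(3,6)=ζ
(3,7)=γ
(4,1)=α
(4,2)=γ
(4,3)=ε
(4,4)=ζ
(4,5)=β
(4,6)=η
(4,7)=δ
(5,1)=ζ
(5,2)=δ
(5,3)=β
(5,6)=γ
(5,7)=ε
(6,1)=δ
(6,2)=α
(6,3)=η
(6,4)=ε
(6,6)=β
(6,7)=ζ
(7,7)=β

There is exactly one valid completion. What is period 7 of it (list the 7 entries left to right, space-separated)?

Period 7, room 1: period 7 has {β} and room 1 has {α, ε, γ, ζ, δ}, leaving only η.
Period 7, room 3: period 7 has {β, η} and room 3 has {ε, γ, ζ, β, δ, η}, leaving only α.
Period 7, room 6: period 7 has {α, β, η} and room 6 has {ε, γ, ζ, β, η}, leaving only δ.
Period 7, room 4: period 7 has {α, β, δ, η} and room 4 has {ε, ζ, β}, leaving only γ.
Period 1, room 2: period 1 has {ε, γ, β, δ, η} and room 2 has {α, γ, β, δ, η}, leaving only ζ.
Period 7, room 2: period 7 has {α, γ, β, δ, η} and room 2 has {α, γ, ζ, β, δ, η}, leaving only ε.
Period 7, room 5: period 7 has {α, ε, γ, β, δ, η} and room 5 has {β, δ, η}, leaving only ζ.
So period 7 reads: η ε α γ ζ δ β.

η ε α γ ζ δ β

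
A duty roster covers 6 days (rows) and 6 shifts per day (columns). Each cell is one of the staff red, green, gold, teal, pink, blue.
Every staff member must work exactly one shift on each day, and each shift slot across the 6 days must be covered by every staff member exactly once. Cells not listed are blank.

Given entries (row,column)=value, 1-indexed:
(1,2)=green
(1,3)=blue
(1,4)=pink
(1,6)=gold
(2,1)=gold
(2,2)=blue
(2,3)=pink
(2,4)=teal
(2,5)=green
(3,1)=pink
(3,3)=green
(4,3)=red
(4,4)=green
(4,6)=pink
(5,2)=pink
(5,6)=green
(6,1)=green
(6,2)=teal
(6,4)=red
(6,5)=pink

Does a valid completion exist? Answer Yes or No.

No day or shift among the givens repeats a symbol, and propagating forced cells runs into no contradiction.
One valid completion exists (for instance, red green blue pink teal gold / gold blue pink teal green red / pink red green blue gold teal / teal gold red green blue pink / blue pink teal gold red green / green teal gold red pink blue).

Yes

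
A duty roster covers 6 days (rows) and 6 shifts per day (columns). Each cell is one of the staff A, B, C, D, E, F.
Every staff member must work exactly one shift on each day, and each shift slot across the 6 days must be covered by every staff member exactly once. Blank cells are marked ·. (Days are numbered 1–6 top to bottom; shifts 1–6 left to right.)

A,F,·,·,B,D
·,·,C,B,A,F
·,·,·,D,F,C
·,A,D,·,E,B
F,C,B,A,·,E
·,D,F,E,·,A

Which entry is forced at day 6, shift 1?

B

Day 1, shift 3: day 1 has {A, B, D, F} and shift 3 has {B, C, D, F}, leaving only E.
Day 1, shift 4: day 1 has {A, B, D, E, F} and shift 4 has {A, B, D, E}, leaving only C.
Day 2, shift 2: day 2 has {A, B, C, F} and shift 2 has {A, C, D, F}, leaving only E.
Day 2, shift 1: day 2 has {A, B, C, E, F} and shift 1 has {A, F}, leaving only D.
Day 3, shift 2: day 3 has {C, D, F} and shift 2 has {A, C, D, E, F}, leaving only B.
Day 3, shift 1: day 3 has {B, C, D, F} and shift 1 has {A, D, F}, leaving only E.
Day 3, shift 3: day 3 has {B, C, D, E, F} and shift 3 has {B, C, D, E, F}, leaving only A.
Day 4, shift 1: day 4 has {A, B, D, E} and shift 1 has {A, D, E, F}, leaving only C.
Day 6 already has {A, D, E, F} and shift 1 already has {A, C, D, E, F}, so day 6, shift 1 must be B.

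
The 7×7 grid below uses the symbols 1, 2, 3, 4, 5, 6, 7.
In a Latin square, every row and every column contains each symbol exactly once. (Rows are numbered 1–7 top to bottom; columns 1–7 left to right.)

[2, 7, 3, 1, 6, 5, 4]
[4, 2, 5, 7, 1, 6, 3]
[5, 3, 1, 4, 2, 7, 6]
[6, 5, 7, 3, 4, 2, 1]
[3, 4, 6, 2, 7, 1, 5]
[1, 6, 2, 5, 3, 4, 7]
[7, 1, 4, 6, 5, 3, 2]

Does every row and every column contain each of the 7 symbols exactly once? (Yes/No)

Each row is a permutation of the 7 symbols, and so is each column.

Yes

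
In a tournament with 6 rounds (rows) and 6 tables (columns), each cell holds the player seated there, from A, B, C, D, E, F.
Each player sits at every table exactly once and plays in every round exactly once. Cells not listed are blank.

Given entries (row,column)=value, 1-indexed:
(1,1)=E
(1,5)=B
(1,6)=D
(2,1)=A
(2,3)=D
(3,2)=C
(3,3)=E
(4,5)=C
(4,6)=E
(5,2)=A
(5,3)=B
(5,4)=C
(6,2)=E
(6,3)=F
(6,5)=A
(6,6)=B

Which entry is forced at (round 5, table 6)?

F

Round 5 already has {A, B, C} and table 6 already has {B, D, E}, so round 5, table 6 must be F.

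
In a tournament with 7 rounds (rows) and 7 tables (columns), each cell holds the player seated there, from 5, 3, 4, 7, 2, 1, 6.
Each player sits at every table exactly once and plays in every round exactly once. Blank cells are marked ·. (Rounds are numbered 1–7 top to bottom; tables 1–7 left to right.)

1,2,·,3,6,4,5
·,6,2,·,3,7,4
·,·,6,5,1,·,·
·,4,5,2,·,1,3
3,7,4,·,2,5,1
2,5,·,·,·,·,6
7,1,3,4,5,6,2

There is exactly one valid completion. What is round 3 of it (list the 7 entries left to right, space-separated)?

4 3 6 5 1 2 7

Round 3, table 1: round 3 has {5, 1, 6} and table 1 has {3, 7, 2, 1}, leaving only 4.
Round 3, table 2: round 3 has {5, 4, 1, 6} and table 2 has {5, 4, 7, 2, 1, 6}, leaving only 3.
Round 3, table 6: round 3 has {5, 3, 4, 1, 6} and table 6 has {5, 4, 7, 1, 6}, leaving only 2.
Round 3, table 7: round 3 has {5, 3, 4, 2, 1, 6} and table 7 has {5, 3, 4, 2, 1, 6}, leaving only 7.
So round 3 reads: 4 3 6 5 1 2 7.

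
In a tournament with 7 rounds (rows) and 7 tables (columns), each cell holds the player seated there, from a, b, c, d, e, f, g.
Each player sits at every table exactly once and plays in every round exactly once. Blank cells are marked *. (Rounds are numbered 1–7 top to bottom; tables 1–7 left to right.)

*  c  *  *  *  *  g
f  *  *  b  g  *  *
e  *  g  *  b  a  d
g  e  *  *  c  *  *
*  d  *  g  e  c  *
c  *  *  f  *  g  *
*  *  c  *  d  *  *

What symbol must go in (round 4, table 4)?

Round 2, table 2: round 2 has {b, f, g} and table 2 has {c, d, e}, leaving only a.
Round 3, table 2: round 3 has {a, b, d, e, g} and table 2 has {a, c, d, e}, leaving only f.
Round 3, table 4: round 3 has {a, b, d, e, f, g} and table 4 has {b, f, g}, leaving only c.
Round 6, table 2: round 6 has {c, f, g} and table 2 has {a, c, d, e, f}, leaving only b.
Round 6, table 5: round 6 has {b, c, f, g} and table 5 has {b, c, d, e, g}, leaving only a.
Round 1, table 5: round 1 has {c, g} and table 5 has {a, b, c, d, e, g}, leaving only f.
Round 6, table 7: round 6 has {a, b, c, f, g} and table 7 has {d, g}, leaving only e.
Round 2, table 7: round 2 has {a, b, f, g} and table 7 has {d, e, g}, leaving only c.
Round 6, table 3: round 6 has {a, b, c, e, f, g} and table 3 has {c, g}, leaving only d.
Round 2, table 3: round 2 has {a, b, c, f, g} and table 3 has {c, d, g}, leaving only e.
Round 2, table 6: round 2 has {a, b, c, e, f, g} and table 6 has {a, c, g}, leaving only d.
Round 7, table 2: round 7 has {c, d} and table 2 has {a, b, c, d, e, f}, leaving only g.
Round 4, table 4 is narrowed to {a, d}.
If it were a, propagating the remaining blanks reaches a contradiction.
So round 4, table 4 must be d.

d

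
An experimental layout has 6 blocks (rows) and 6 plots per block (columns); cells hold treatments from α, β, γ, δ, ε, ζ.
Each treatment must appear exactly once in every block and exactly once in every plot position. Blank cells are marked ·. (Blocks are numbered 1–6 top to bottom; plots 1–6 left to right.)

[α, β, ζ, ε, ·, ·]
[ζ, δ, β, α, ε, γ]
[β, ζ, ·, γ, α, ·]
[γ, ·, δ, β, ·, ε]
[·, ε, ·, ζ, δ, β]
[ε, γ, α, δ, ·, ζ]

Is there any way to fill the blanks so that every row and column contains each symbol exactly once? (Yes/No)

Block 5, plot 1: block 5 together with plot 1 already contain {α, β, γ, δ, ε, ζ} — every symbol — so nothing can go there. The grid has no valid completion.

No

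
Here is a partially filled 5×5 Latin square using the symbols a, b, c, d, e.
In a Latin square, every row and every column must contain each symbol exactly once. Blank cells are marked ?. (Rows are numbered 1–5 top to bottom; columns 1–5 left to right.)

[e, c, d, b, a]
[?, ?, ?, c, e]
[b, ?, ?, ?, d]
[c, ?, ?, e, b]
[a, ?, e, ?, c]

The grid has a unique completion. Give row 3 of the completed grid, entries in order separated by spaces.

Row 3, column 4: row 3 has {b, d} and column 4 has {b, c, e}, leaving only a.
Row 3, column 2: row 3 has {a, b, d} and column 2 has {c}, leaving only e.
Row 3, column 3: row 3 has {a, b, d, e} and column 3 has {d, e}, leaving only c.
So row 3 reads: b e c a d.

b e c a d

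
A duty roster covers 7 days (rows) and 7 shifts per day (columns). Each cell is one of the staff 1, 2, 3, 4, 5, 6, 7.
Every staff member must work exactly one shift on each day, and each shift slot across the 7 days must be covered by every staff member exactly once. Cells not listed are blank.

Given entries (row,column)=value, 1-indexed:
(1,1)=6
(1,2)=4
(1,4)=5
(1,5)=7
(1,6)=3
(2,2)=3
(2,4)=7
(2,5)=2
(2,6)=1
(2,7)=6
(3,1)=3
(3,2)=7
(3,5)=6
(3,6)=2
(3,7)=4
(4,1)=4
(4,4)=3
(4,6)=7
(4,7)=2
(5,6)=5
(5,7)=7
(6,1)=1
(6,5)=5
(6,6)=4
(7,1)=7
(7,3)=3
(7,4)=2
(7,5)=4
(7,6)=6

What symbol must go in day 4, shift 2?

Day 1, shift 7: day 1 has {3, 4, 5, 6, 7} and shift 7 has {2, 4, 6, 7}, leaving only 1.
Day 1, shift 3: day 1 has {1, 3, 4, 5, 6, 7} and shift 3 has {3}, leaving only 2.
Day 2, shift 1: day 2 has {1, 2, 3, 6, 7} and shift 1 has {1, 3, 4, 6, 7}, leaving only 5.
Day 2, shift 3: day 2 has {1, 2, 3, 5, 6, 7} and shift 3 has {2, 3}, leaving only 4.
Day 3, shift 4: day 3 has {2, 3, 4, 6, 7} and shift 4 has {2, 3, 5, 7}, leaving only 1.
Day 3, shift 3: day 3 has {1, 2, 3, 4, 6, 7} and shift 3 has {2, 3, 4}, leaving only 5.
Day 4, shift 5: day 4 has {2, 3, 4, 7} and shift 5 has {2, 4, 5, 6, 7}, leaving only 1.
Day 4, shift 3: day 4 has {1, 2, 3, 4, 7} and shift 3 has {2, 3, 4, 5}, leaving only 6.
Day 4 already has {1, 2, 3, 4, 6, 7} and shift 2 already has {3, 4, 7}, so day 4, shift 2 must be 5.

5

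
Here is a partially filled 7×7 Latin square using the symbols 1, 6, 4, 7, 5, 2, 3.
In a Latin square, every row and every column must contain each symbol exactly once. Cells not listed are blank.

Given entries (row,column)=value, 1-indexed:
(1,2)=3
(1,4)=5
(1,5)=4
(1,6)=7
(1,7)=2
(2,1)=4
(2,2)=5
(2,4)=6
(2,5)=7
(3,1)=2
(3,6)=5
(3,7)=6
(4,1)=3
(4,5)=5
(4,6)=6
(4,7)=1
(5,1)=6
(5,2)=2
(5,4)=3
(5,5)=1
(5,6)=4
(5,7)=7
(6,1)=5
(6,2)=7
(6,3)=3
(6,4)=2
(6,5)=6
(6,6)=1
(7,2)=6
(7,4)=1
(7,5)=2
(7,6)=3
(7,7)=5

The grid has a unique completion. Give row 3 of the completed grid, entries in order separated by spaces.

2 1 7 4 3 5 6

Row 3, column 5: row 3 has {6, 5, 2} and column 5 has {1, 6, 4, 7, 5, 2}, leaving only 3.
Row 1, column 1: row 1 has {4, 7, 5, 2, 3} and column 1 has {6, 4, 5, 2, 3}, leaving only 1.
Row 1, column 3: row 1 has {1, 4, 7, 5, 2, 3} and column 3 has {3}, leaving only 6.
Row 2, column 6: row 2 has {6, 4, 7, 5} and column 6 has {1, 6, 4, 7, 5, 3}, leaving only 2.
Row 2, column 3: row 2 has {6, 4, 7, 5, 2} and column 3 has {6, 3}, leaving only 1.
Row 2, column 7: row 2 has {1, 6, 4, 7, 5, 2} and column 7 has {1, 6, 7, 5, 2}, leaving only 3.
Row 4, column 2: row 4 has {1, 6, 5, 3} and column 2 has {6, 7, 5, 2, 3}, leaving only 4.
Row 3, column 2: row 3 has {6, 5, 2, 3} and column 2 has {6, 4, 7, 5, 2, 3}, leaving only 1.
Row 4, column 4: row 4 has {1, 6, 4, 5, 3} and column 4 has {1, 6, 5, 2, 3}, leaving only 7.
Row 3, column 4: row 3 has {1, 6, 5, 2, 3} and column 4 has {1, 6, 7, 5, 2, 3}, leaving only 4.
Row 3, column 3: row 3 has {1, 6, 4, 5, 2, 3} and column 3 has {1, 6, 3}, leaving only 7.
So row 3 reads: 2 1 7 4 3 5 6.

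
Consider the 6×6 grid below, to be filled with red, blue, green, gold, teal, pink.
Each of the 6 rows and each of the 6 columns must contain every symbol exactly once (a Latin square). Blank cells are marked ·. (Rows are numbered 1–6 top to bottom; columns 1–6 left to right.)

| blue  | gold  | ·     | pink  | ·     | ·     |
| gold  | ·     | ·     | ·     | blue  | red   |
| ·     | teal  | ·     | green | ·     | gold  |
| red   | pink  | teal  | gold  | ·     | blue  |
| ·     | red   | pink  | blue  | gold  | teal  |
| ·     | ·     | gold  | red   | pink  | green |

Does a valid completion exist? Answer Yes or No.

Row 1, column 6: row 1 together with column 6 already contain {red, blue, green, gold, teal, pink} — every symbol — so nothing can go there. The grid has no valid completion.

No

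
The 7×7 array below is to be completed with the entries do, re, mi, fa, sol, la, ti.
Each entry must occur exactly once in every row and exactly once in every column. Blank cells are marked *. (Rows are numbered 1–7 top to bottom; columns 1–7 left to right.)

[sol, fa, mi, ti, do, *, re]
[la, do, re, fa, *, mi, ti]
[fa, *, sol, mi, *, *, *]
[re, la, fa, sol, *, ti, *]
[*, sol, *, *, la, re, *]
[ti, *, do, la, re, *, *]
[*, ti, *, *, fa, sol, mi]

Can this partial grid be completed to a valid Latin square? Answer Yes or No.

No row or column among the givens repeats a symbol, and propagating forced cells runs into no contradiction.
One valid completion exists (for instance, sol fa mi ti do la re / la do re fa sol mi ti / fa re sol mi ti do la / re la fa sol mi ti do / mi sol ti do la re fa / ti mi do la re fa sol / do ti la re fa sol mi).

Yes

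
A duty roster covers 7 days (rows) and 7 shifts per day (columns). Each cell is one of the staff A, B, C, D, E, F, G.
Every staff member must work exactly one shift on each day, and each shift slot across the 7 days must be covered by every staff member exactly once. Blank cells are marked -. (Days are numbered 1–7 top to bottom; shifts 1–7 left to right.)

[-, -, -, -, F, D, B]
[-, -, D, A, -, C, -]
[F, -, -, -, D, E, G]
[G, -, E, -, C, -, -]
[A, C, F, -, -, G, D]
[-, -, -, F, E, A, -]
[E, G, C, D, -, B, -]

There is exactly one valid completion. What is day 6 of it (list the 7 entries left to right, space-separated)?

D B G F E A C

Day 6, shift 7: day 6 has {A, E, F} and shift 7 has {B, D, G}, leaving only C.
Day 1, shift 1: day 1 has {B, D, F} and shift 1 has {A, E, F, G}, leaving only C.
Day 2, shift 1: day 2 has {A, C, D} and shift 1 has {A, C, E, F, G}, leaving only B.
Day 6, shift 1: day 6 has {A, C, E, F} and shift 1 has {A, B, C, E, F, G}, leaving only D.
Day 6, shift 2: day 6 has {A, C, D, E, F} and shift 2 has {C, G}, leaving only B.
Day 6, shift 3: day 6 has {A, B, C, D, E, F} and shift 3 has {C, D, E, F}, leaving only G.
So day 6 reads: D B G F E A C.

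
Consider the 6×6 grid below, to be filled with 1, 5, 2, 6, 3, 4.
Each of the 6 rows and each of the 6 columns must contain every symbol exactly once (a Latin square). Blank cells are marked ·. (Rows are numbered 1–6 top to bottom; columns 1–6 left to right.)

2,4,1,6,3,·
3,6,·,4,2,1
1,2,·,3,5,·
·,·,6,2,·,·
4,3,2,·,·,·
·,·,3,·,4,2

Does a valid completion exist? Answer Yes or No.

Row 1, column 6: row 1 has {1, 2, 6, 3, 4} and column 6 has {1, 2}, so it must be 5.
Row 2, column 3: row 2 has {1, 2, 6, 3, 4} and column 3 has {1, 2, 6, 3}, so it must be 5.
Row 3, column 3: row 3 has {1, 5, 2, 3} and column 3 has {1, 5, 2, 6, 3}, so it must be 4.
Row 3, column 6: row 3 has {1, 5, 2, 3, 4} and column 6 has {1, 5, 2}, so it must be 6.
Now row 5, column 6: row 5 together with column 6 already contain {1, 5, 2, 6, 3, 4} — every symbol — so nothing can go there. The grid has no valid completion.

No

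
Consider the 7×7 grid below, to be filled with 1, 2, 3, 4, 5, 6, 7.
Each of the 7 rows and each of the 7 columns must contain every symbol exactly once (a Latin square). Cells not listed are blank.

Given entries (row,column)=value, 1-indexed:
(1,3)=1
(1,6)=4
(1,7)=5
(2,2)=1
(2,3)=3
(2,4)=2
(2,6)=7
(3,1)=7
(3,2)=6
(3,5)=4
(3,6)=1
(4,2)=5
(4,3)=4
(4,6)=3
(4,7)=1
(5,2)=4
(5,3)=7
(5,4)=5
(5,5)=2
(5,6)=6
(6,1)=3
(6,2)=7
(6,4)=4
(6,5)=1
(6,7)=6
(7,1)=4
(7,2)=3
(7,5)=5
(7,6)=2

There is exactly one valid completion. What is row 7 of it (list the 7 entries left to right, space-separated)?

4 3 6 1 5 2 7

Row 7, column 3: row 7 has {2, 3, 4, 5} and column 3 has {1, 3, 4, 7}, leaving only 6.
Row 7, column 7: row 7 has {2, 3, 4, 5, 6} and column 7 has {1, 5, 6}, leaving only 7.
Row 7, column 4: row 7 has {2, 3, 4, 5, 6, 7} and column 4 has {2, 4, 5}, leaving only 1.
So row 7 reads: 4 3 6 1 5 2 7.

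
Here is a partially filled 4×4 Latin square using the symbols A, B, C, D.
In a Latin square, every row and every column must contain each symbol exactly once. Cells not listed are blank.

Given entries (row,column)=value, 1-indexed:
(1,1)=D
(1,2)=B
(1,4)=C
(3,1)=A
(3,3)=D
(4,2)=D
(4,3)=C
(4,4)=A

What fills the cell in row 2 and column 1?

C

Row 1, column 3: row 1 has {B, C, D} and column 3 has {C, D}, leaving only A.
Row 2, column 3: row 2 has {} and column 3 has {A, C, D}, leaving only B.
Row 2 already has {B} and column 1 already has {A, D}, so row 2, column 1 must be C.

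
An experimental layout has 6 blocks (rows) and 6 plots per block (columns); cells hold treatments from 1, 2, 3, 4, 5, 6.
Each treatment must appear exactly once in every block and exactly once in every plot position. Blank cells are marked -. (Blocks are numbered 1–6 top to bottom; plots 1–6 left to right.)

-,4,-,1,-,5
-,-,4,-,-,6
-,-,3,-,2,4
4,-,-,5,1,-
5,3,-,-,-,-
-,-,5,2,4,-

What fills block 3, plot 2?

Block 2, plot 4: block 2 has {4, 6} and plot 4 has {1, 2, 5}, leaving only 3.
Block 2, plot 5: block 2 has {3, 4, 6} and plot 5 has {1, 2, 4}, leaving only 5.
Block 3, plot 4: block 3 has {2, 3, 4} and plot 4 has {1, 2, 3, 5}, leaving only 6.
Block 3, plot 1: block 3 has {2, 3, 4, 6} and plot 1 has {4, 5}, leaving only 1.
Block 3 already has {1, 2, 3, 4, 6} and plot 2 already has {3, 4}, so block 3, plot 2 must be 5.

5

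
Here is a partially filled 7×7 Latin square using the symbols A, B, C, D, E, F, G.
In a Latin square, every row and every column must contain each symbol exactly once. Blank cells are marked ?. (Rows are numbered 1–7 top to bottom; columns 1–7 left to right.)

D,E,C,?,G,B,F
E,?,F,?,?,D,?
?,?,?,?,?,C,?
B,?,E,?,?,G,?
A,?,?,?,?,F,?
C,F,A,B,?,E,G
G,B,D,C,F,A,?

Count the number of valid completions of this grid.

Row 1, column 4: eliminating its row and column leaves {A}.
Row 2, column 2: eliminating its row and column leaves {A, C, G}.
Row 2, column 4: eliminating its row and column leaves {A, G}.
Row 2, column 5: eliminating its row and column leaves {A, B, C}.
Row 2, column 7: eliminating its row and column leaves {A, B, C}.
Row 3, column 1: eliminating its row and column leaves {F}.
Row 3, column 2: eliminating its row and column leaves {A, D, G}.
Row 3, column 3: eliminating its row and column leaves {B, G}.
Row 3, column 4: eliminating its row and column leaves {A, D, E, F, G}.
Row 3, column 5: eliminating its row and column leaves {A, B, D, E}.
Row 3, column 7: eliminating its row and column leaves {A, B, D, E}.
Row 4, column 2: eliminating its row and column leaves {A, C, D}.
Row 4, column 4: eliminating its row and column leaves {A, D, F}.
Row 4, column 5: eliminating its row and column leaves {A, C, D}.
Row 4, column 7: eliminating its row and column leaves {A, C, D}.
Row 5, column 2: eliminating its row and column leaves {C, D, G}.
Row 5, column 3: eliminating its row and column leaves {B, G}.
Row 5, column 4: eliminating its row and column leaves {D, E, G}.
Row 5, column 5: eliminating its row and column leaves {B, C, D, E}.
Row 5, column 7: eliminating its row and column leaves {B, C, D, E}.
Row 6, column 5: eliminating its row and column leaves {D}.
Row 7, column 7: eliminating its row and column leaves {E}.
Enumerating the assignments across these blanks that avoid any row or column repeat gives 10 completions.

10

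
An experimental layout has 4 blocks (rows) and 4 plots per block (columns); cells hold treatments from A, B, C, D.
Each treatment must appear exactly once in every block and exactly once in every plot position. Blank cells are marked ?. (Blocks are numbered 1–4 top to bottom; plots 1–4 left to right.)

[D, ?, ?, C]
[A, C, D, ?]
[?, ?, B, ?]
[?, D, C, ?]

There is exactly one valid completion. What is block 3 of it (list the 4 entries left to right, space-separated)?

Block 3, plot 1: block 3 has {B} and plot 1 has {A, D}, leaving only C.
Block 3, plot 2: block 3 has {B, C} and plot 2 has {C, D}, leaving only A.
Block 3, plot 4: block 3 has {A, B, C} and plot 4 has {C}, leaving only D.
So block 3 reads: C A B D.

C A B D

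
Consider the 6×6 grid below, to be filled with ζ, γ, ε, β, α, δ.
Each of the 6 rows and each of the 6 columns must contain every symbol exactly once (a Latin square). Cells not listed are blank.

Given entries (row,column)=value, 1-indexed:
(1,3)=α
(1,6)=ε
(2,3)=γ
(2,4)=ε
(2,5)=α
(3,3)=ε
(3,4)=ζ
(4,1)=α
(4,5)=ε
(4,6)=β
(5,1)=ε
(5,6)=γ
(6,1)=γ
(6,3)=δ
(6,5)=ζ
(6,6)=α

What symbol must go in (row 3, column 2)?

α

Row 3, column 6: row 3 has {ζ, ε} and column 6 has {γ, ε, β, α}, leaving only δ.
Row 2, column 6: row 2 has {γ, ε, α} and column 6 has {γ, ε, β, α, δ}, leaving only ζ.
Row 3, column 1: row 3 has {ζ, ε, δ} and column 1 has {γ, ε, α}, leaving only β.
Row 2, column 1: row 2 has {ζ, γ, ε, α} and column 1 has {γ, ε, β, α}, leaving only δ.
Row 1, column 1: row 1 has {ε, α} and column 1 has {γ, ε, β, α, δ}, leaving only ζ.
Row 2, column 2: row 2 has {ζ, γ, ε, α, δ} and column 2 has {}, leaving only β.
Row 3, column 5: row 3 has {ζ, ε, β, δ} and column 5 has {ζ, ε, α}, leaving only γ.
Row 3 already has {ζ, γ, ε, β, δ} and column 2 already has {β}, so row 3, column 2 must be α.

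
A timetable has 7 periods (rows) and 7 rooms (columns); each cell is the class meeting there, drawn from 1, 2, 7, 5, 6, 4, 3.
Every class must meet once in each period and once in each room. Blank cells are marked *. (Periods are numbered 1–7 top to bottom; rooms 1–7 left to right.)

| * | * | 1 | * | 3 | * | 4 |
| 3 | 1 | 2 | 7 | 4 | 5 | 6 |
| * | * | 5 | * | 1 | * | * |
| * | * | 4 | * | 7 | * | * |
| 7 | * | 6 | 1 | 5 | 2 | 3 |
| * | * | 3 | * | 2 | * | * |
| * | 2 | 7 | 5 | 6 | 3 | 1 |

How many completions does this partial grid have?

11

Period 1, room 1: eliminating its period and room leaves {2, 5, 6}.
Period 1, room 2: eliminating its period and room leaves {7, 5, 6}.
Period 1, room 4: eliminating its period and room leaves {2, 6}.
Period 1, room 6: eliminating its period and room leaves {7, 6}.
Period 3, room 1: eliminating its period and room leaves {2, 6, 4}.
Period 3, room 2: eliminating its period and room leaves {7, 6, 4, 3}.
Period 3, room 4: eliminating its period and room leaves {2, 6, 4, 3}.
Period 3, room 6: eliminating its period and room leaves {7, 6, 4}.
Period 3, room 7: eliminating its period and room leaves {2, 7}.
Period 4, room 1: eliminating its period and room leaves {1, 2, 5, 6}.
Period 4, room 2: eliminating its period and room leaves {5, 6, 3}.
Period 4, room 4: eliminating its period and room leaves {2, 6, 3}.
Period 4, room 6: eliminating its period and room leaves {1, 6}.
Period 4, room 7: eliminating its period and room leaves {2, 5}.
Period 5, room 2: eliminating its period and room leaves {4}.
Period 6, room 1: eliminating its period and room leaves {1, 5, 6, 4}.
Period 6, room 2: eliminating its period and room leaves {7, 5, 6, 4}.
Period 6, room 4: eliminating its period and room leaves {6, 4}.
Period 6, room 6: eliminating its period and room leaves {1, 7, 6, 4}.
Period 6, room 7: eliminating its period and room leaves {7, 5}.
Period 7, room 1: eliminating its period and room leaves {4}.
Enumerating the assignments across these blanks that avoid any period or room repeat gives 11 completions.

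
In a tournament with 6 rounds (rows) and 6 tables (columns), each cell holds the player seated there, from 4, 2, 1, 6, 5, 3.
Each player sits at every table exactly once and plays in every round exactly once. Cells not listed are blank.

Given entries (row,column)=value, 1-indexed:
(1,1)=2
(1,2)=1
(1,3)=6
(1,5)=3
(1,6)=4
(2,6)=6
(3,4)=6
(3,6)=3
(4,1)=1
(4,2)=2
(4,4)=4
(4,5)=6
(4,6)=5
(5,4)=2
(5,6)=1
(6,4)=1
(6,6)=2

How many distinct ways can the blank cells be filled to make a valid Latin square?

Round 1, table 4: eliminating its round and table leaves {5}.
Round 2, table 1: eliminating its round and table leaves {4, 5, 3}.
Round 2, table 2: eliminating its round and table leaves {4, 5, 3}.
Round 2, table 3: eliminating its round and table leaves {4, 2, 1, 5, 3}.
Round 2, table 4: eliminating its round and table leaves {5, 3}.
Round 2, table 5: eliminating its round and table leaves {4, 2, 1, 5}.
Round 3, table 1: eliminating its round and table leaves {4, 5}.
Round 3, table 2: eliminating its round and table leaves {4, 5}.
Round 3, table 3: eliminating its round and table leaves {4, 2, 1, 5}.
Round 3, table 5: eliminating its round and table leaves {4, 2, 1, 5}.
Round 4, table 3: eliminating its round and table leaves {3}.
Round 5, table 1: eliminating its round and table leaves {4, 6, 5, 3}.
Round 5, table 2: eliminating its round and table leaves {4, 6, 5, 3}.
Round 5, table 3: eliminating its round and table leaves {4, 5, 3}.
Round 5, table 5: eliminating its round and table leaves {4, 5}.
Round 6, table 1: eliminating its round and table leaves {4, 6, 5, 3}.
Round 6, table 2: eliminating its round and table leaves {4, 6, 5, 3}.
Round 6, table 3: eliminating its round and table leaves {4, 5, 3}.
Round 6, table 5: eliminating its round and table leaves {4, 5}.
Enumerating the assignments across these blanks that avoid any round or table repeat gives 16 completions.

16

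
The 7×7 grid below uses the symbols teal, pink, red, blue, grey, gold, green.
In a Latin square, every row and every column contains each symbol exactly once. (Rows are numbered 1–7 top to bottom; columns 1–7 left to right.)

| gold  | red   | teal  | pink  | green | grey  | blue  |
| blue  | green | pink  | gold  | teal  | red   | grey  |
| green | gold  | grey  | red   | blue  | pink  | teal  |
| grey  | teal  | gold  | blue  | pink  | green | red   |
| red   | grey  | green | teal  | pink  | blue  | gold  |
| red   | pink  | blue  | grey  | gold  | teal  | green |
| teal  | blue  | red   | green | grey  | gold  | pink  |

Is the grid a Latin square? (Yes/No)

No

Every row is a permutation, but column 1 contains red twice (at rows 5 and 6).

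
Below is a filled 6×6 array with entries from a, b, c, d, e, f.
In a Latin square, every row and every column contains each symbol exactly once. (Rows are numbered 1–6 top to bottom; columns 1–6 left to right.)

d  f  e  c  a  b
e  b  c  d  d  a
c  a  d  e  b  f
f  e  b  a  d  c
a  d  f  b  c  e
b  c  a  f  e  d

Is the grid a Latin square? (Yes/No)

No

Column 5 contains d twice (at rows 2 and 4), so it is not a permutation.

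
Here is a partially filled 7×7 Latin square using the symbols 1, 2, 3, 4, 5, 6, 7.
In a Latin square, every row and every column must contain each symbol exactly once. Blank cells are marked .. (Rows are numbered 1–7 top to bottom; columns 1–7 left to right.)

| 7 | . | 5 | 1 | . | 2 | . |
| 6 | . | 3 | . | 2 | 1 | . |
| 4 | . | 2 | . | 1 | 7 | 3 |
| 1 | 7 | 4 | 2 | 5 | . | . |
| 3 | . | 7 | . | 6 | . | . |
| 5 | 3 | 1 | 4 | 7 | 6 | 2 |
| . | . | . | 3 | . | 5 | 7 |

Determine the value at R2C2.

Row 4, column 6: row 4 has {1, 2, 4, 5, 7} and column 6 has {1, 2, 5, 6, 7}, leaving only 3.
Row 4, column 7: row 4 has {1, 2, 3, 4, 5, 7} and column 7 has {2, 3, 7}, leaving only 6.
Row 1, column 7: row 1 has {1, 2, 5, 7} and column 7 has {2, 3, 6, 7}, leaving only 4.
Row 1, column 2: row 1 has {1, 2, 4, 5, 7} and column 2 has {3, 7}, leaving only 6.
Row 1, column 5: row 1 has {1, 2, 4, 5, 6, 7} and column 5 has {1, 2, 5, 6, 7}, leaving only 3.
Row 2, column 7: row 2 has {1, 2, 3, 6} and column 7 has {2, 3, 4, 6, 7}, leaving only 5.
Row 2 already has {1, 2, 3, 5, 6} and column 2 already has {3, 6, 7}, so row 2, column 2 must be 4.

4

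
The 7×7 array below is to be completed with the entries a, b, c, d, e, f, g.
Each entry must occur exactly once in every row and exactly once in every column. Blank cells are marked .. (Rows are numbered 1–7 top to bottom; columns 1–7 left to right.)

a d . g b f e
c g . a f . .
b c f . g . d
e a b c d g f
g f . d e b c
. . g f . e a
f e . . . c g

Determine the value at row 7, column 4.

b

Row 7 already has {c, e, f, g} and column 4 already has {a, c, d, f, g}, so row 7, column 4 must be b.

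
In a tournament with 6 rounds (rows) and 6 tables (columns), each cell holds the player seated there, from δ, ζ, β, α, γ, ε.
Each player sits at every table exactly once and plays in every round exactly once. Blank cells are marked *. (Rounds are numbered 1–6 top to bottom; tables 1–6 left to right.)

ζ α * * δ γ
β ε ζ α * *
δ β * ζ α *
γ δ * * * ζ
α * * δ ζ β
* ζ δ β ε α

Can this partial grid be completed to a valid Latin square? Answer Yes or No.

Round 6, table 1: round 6 together with table 1 already contain {δ, ζ, β, α, γ, ε} — every symbol — so nothing can go there. The grid has no valid completion.

No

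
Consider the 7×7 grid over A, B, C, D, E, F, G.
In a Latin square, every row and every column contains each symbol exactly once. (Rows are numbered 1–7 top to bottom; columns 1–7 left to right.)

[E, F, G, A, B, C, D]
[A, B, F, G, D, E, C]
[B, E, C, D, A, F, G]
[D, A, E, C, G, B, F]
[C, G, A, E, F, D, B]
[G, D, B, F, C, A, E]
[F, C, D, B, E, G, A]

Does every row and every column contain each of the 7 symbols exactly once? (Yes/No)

Yes

Each row is a permutation of the 7 symbols, and so is each column.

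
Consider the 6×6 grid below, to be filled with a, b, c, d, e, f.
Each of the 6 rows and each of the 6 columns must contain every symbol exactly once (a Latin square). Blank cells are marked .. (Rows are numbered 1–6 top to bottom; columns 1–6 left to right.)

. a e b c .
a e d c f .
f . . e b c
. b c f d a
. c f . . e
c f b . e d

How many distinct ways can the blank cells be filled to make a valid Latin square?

Row 1, column 1: eliminating its row and column leaves {d}.
Row 1, column 6: eliminating its row and column leaves {f}.
Row 2, column 6: eliminating its row and column leaves {b}.
Row 3, column 2: eliminating its row and column leaves {d}.
Row 3, column 3: eliminating its row and column leaves {a}.
Row 4, column 1: eliminating its row and column leaves {e}.
Row 5, column 1: eliminating its row and column leaves {b, d}.
Row 5, column 4: eliminating its row and column leaves {a, d}.
Row 5, column 5: eliminating its row and column leaves {a}.
Row 6, column 4: eliminating its row and column leaves {a}.
Only one assignment across all blanks avoids any row or column repeat, giving 1 completion.

1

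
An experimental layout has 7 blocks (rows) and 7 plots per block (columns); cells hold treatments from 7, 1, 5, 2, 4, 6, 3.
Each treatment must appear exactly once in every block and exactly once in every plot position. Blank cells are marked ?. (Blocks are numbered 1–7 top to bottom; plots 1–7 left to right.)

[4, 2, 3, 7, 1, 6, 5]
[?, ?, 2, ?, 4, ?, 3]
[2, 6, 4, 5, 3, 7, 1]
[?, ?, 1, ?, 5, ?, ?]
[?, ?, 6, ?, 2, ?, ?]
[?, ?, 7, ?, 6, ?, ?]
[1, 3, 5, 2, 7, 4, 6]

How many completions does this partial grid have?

Block 2, plot 1: eliminating its block and plot leaves {7, 5, 6}.
Block 2, plot 2: eliminating its block and plot leaves {7, 1, 5}.
Block 2, plot 4: eliminating its block and plot leaves {1, 6}.
Block 2, plot 6: eliminating its block and plot leaves {1, 5}.
Block 4, plot 1: eliminating its block and plot leaves {7, 6, 3}.
Block 4, plot 2: eliminating its block and plot leaves {7, 4}.
Block 4, plot 4: eliminating its block and plot leaves {4, 6, 3}.
Block 4, plot 6: eliminating its block and plot leaves {2, 3}.
Block 4, plot 7: eliminating its block and plot leaves {7, 2, 4}.
Block 5, plot 1: eliminating its block and plot leaves {7, 5, 3}.
Block 5, plot 2: eliminating its block and plot leaves {7, 1, 5, 4}.
Block 5, plot 4: eliminating its block and plot leaves {1, 4, 3}.
Block 5, plot 6: eliminating its block and plot leaves {1, 5, 3}.
Block 5, plot 7: eliminating its block and plot leaves {7, 4}.
Block 6, plot 1: eliminating its block and plot leaves {5, 3}.
Block 6, plot 2: eliminating its block and plot leaves {1, 5, 4}.
Block 6, plot 4: eliminating its block and plot leaves {1, 4, 3}.
Block 6, plot 6: eliminating its block and plot leaves {1, 5, 2, 3}.
Block 6, plot 7: eliminating its block and plot leaves {2, 4}.
Enumerating the assignments across these blanks that avoid any block or plot repeat gives 14 completions.

14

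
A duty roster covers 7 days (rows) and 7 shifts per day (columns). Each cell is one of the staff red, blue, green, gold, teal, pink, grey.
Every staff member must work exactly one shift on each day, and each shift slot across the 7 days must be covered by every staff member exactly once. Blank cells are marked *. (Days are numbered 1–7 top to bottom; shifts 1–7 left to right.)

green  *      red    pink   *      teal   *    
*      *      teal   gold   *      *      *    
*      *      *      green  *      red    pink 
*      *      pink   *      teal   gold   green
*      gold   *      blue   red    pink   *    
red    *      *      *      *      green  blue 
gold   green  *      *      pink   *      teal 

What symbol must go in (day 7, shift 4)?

Day 5, shift 7: day 5 has {red, blue, gold, pink} and shift 7 has {blue, green, teal, pink}, leaving only grey.
Day 1, shift 7: day 1 has {red, green, teal, pink} and shift 7 has {blue, green, teal, pink, grey}, leaving only gold.
Day 2, shift 7: day 2 has {gold, teal} and shift 7 has {blue, green, gold, teal, pink, grey}, leaving only red.
Day 5, shift 1: day 5 has {red, blue, gold, pink, grey} and shift 1 has {red, green, gold}, leaving only teal.
Day 5, shift 3: day 5 has {red, blue, gold, teal, pink, grey} and shift 3 has {red, teal, pink}, leaving only green.
Day 7, shift 4 is narrowed to {red, grey}.
If it were grey, then day 7, shift 6 would be left with no valid symbol.
So day 7, shift 4 must be red.

red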